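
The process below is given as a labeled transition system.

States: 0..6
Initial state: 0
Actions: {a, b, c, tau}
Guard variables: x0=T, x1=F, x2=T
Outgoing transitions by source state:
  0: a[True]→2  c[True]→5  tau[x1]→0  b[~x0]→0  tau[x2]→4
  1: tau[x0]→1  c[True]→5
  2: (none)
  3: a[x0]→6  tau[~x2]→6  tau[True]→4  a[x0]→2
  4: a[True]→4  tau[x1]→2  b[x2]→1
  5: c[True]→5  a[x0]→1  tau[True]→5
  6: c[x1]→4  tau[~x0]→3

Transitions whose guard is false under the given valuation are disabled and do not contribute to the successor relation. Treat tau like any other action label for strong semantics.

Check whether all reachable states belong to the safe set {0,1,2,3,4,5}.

Inv-set: {0,1,2,3,4,5}
R = {0,1,2,4,5}
  0: ok
  1: ok
  2: ok
  4: ok
  5: ok

Answer: INVARIANT HOLDS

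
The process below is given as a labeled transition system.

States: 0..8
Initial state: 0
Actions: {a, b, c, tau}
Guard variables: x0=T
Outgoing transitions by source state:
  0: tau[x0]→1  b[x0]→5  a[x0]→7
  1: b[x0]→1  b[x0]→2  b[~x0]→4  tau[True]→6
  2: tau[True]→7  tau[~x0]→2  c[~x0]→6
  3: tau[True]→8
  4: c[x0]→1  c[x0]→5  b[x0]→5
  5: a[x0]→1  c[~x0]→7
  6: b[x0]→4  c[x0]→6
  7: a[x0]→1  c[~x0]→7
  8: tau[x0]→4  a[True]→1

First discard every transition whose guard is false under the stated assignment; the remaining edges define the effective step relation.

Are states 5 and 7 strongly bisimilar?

Answer: BISIMILAR

Analysis:
Compute ~ classes (split until stable):
  P[0] = {{0,1,2,3,4,5,6,7,8}}
  P[1] = {{0},{1},{2,3},{4,6},{5,7},{8}}
  P[2] = {{0},{1},{2},{3},{4},{5,7},{6},{8}}
Fixed point at round 3; 8 class(es).
[5]={5,7}  [7]={5,7}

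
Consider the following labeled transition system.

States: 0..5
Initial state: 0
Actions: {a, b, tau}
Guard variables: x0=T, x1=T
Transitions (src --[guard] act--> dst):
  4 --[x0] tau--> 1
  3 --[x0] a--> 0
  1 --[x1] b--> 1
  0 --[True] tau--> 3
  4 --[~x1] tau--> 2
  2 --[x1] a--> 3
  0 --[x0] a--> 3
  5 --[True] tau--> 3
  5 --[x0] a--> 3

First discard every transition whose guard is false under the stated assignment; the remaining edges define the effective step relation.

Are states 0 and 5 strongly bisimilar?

Answer: BISIMILAR

Trace:
Compute ~ classes (split until stable):
  round 0: {{0,1,2,3,4,5}}
  round 1: {{0,5},{1},{2,3},{4}}
  round 2: {{0,5},{1},{2},{3},{4}}
stable after 3 split(s): 5 block(s)
class of 0: {0,5}; class of 5: {0,5}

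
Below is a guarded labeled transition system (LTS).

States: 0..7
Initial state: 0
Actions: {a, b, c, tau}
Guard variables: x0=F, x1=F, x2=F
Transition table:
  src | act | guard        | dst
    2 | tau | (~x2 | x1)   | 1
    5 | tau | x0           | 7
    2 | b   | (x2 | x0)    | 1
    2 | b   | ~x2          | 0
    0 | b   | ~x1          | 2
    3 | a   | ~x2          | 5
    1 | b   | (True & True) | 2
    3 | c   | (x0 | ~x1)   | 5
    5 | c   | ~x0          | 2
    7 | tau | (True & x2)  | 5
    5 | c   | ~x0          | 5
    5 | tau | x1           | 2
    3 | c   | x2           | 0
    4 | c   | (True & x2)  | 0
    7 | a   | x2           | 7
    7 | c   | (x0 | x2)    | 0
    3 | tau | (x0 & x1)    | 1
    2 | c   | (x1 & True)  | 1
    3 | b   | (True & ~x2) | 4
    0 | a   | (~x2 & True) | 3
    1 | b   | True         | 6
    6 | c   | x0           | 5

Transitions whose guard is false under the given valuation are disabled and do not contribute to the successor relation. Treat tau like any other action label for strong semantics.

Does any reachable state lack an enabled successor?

Reach set: {0,1,2,3,4,5,6}
  0: a→3  b→2  [deg 2]
  1: b→2  b→6  [deg 2]
  2: b→0  tau→1  [deg 2]
  3: a→5  b→4  c→5  [deg 3]
  4: ∅  [deadlock]
  5: c→2  c→5  [deg 2]
  6: ∅  [deadlock]
witness 4: a·b

Answer: DEADLOCK at state 4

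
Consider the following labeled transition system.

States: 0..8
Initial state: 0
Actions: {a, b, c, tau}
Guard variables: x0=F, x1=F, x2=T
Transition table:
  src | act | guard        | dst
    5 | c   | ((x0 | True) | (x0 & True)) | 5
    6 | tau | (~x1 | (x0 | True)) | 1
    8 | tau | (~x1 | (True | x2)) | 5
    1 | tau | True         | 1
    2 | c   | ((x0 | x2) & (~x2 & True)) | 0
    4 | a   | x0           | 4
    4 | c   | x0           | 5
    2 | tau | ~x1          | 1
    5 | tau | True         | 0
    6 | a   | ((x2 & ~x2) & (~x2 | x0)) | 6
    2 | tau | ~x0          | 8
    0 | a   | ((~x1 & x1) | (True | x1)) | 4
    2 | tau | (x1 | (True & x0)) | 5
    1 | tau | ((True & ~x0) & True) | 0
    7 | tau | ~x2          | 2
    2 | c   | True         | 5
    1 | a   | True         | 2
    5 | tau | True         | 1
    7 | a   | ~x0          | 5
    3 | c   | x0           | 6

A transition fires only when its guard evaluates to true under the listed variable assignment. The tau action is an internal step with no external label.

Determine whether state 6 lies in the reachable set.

13 transition(s) survive guard evaluation.
depth 0: {0}
depth 1: {4}  cumulative {0,4}
Reachable = {0,4}

Answer: UNREACHABLE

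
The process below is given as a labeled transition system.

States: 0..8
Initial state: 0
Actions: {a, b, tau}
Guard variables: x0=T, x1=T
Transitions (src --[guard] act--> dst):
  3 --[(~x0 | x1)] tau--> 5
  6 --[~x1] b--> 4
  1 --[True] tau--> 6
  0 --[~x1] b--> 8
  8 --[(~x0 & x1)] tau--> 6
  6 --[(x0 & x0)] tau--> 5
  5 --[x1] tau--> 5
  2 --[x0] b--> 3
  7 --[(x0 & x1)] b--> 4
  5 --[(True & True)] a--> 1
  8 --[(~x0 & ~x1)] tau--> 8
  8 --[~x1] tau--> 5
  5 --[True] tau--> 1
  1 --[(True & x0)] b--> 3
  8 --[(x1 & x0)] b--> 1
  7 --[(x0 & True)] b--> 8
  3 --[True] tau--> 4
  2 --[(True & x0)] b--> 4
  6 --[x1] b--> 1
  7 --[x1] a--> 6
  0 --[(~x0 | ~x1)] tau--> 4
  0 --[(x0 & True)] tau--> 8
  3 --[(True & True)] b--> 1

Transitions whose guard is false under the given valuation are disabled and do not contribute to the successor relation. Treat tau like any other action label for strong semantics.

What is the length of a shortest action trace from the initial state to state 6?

Layered search for 6:
  depth 0: {0}
  depth 1: {8}
  depth 2: {1}
  depth 3: {3,6}
6 enters at depth 3; path tau·b·tau

Answer: 3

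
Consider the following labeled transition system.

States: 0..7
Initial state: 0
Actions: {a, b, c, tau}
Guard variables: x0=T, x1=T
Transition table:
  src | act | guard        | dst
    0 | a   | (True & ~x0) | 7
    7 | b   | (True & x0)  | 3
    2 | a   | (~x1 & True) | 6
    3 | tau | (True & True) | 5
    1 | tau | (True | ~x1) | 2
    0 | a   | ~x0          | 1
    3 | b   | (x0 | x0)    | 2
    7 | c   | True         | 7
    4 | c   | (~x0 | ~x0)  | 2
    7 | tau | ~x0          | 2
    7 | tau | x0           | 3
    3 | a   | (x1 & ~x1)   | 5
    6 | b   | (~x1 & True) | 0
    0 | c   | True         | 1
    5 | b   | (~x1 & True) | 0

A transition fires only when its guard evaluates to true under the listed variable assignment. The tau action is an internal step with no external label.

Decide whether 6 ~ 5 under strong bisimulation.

Compute ~ classes (split until stable):
  P[0] = {{0,1,2,3,4,5,6,7}}
  P[1] = {{0},{1},{2,4,5,6},{3},{7}}
5 equivalence class(es) (converged in 2)
6∈{2,4,5,6}, 5∈{2,4,5,6}

Answer: BISIMILAR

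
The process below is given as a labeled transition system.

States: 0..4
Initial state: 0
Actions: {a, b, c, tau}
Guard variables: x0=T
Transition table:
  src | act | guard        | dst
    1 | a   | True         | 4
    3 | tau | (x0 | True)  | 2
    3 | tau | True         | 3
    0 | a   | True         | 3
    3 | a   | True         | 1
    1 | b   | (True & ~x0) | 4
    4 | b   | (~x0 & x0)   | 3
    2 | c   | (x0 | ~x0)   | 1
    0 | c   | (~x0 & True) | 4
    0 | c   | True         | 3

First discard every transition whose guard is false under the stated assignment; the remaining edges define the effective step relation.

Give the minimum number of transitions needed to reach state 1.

Answer: 2

Analysis:
Breadth-first toward 1:
  depth 0: {0}
  depth 1: {3}
  depth 2: {1,2}
1 enters at depth 2; path a·a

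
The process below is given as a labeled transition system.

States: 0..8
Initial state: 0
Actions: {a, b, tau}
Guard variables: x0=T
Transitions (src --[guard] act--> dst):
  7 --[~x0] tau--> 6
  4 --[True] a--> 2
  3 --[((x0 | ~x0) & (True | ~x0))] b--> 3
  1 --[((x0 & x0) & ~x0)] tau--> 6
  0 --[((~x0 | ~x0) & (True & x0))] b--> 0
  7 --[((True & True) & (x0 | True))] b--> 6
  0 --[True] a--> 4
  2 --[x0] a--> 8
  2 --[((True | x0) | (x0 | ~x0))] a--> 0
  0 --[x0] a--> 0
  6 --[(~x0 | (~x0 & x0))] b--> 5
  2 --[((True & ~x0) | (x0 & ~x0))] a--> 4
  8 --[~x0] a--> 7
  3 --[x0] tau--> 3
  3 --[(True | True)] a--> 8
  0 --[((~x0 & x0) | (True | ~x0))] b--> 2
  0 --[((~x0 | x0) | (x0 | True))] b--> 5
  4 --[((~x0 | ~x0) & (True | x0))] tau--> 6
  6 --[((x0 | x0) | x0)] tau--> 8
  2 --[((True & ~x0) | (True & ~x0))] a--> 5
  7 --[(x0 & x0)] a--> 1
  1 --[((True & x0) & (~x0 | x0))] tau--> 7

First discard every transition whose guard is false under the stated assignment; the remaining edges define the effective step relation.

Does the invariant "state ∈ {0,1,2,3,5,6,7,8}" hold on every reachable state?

Answer: INVARIANT VIOLATED at state 4

Working:
Allowed set {0,1,2,3,5,6,7,8}
Reach set: {0,2,4,5,8}
  0: safe
  2: safe
  4: ✗ unsafe
  5: safe
  8: safe
counterexample path to 4: a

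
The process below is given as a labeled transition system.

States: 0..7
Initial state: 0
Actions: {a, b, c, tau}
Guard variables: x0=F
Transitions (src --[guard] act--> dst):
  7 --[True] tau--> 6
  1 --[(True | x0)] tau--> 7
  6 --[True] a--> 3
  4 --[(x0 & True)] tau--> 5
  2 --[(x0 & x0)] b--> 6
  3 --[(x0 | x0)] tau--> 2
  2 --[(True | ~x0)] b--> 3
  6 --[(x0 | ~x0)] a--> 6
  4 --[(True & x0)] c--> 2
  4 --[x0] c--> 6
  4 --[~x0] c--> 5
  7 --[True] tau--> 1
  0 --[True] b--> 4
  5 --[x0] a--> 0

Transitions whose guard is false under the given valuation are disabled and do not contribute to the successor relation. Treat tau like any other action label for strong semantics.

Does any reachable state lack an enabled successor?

Answer: DEADLOCK at state 5

Analysis:
Reach set: {0,4,5}
  0: b→4  [1 exit(s)]
  4: c→5  [1 exit(s)]
  5: ∅  [deadlock]
Path to 5: b·c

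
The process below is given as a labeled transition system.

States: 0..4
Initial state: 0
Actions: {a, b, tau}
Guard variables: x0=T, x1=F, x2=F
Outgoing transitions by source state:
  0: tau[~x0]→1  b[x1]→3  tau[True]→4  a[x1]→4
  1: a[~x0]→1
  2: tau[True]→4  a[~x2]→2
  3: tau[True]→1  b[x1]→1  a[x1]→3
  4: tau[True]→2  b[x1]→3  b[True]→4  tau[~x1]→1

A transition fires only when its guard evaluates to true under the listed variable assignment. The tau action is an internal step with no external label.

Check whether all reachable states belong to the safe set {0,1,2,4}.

Safe = {0,1,2,4}
R = {0,1,2,4}
  0: ok
  1: ok
  2: ok
  4: ok

Answer: INVARIANT HOLDS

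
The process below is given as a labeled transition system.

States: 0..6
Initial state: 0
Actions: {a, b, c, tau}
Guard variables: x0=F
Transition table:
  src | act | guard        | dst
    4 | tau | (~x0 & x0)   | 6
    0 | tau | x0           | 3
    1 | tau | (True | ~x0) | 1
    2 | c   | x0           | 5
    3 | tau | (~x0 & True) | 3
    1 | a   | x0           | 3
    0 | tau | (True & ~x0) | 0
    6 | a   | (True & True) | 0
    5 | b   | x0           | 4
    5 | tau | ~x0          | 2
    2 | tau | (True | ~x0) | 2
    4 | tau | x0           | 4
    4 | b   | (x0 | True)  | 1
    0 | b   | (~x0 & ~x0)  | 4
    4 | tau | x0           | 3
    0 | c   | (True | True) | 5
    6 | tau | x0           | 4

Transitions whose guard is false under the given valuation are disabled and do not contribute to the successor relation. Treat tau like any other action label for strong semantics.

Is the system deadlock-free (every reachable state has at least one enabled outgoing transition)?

R = {0,1,2,4,5}
  0: b→4  c→5  tau→0  [deg 3]
  1: tau→1  [deg 1]
  2: tau→2  [deg 1]
  4: b→1  [deg 1]
  5: tau→2  [deg 1]

Answer: DEADLOCK-FREE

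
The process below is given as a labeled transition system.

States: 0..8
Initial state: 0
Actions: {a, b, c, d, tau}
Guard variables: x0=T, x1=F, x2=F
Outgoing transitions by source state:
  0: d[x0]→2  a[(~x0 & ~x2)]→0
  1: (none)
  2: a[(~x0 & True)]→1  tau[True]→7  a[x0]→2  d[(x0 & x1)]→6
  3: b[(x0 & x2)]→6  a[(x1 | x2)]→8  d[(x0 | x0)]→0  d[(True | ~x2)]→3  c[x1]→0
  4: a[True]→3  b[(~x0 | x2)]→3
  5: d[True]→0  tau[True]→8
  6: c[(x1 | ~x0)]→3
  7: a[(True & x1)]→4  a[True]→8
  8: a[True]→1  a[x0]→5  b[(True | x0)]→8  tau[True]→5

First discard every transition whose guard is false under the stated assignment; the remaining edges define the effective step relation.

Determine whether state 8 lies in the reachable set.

Guard filter leaves 13 enabled edge(s).
depth 0: {0}
depth 1: {2}  total {0,2}
depth 2: {7}  total {0,2,7}
depth 3: {8}  total {0,2,7,8}
depth 4: {1,5}  total {0,1,2,5,7,8}
Reachable = {0,1,2,5,7,8}
trace reaching 8: d·tau·a

Answer: REACHABLE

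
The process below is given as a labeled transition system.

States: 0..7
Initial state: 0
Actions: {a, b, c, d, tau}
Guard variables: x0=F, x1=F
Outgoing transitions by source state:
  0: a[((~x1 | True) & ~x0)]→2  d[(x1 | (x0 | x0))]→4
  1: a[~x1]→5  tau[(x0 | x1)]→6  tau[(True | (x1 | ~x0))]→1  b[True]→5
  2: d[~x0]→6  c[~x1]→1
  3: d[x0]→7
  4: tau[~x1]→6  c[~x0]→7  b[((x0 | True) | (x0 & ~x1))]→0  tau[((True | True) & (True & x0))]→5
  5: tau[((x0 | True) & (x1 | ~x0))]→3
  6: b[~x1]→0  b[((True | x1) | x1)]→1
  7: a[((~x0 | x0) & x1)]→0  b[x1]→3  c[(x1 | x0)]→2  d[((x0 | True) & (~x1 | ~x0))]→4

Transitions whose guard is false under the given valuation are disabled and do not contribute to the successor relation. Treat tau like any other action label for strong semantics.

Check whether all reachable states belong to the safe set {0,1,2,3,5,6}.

Answer: INVARIANT HOLDS

Trace:
Allowed set {0,1,2,3,5,6}
Reachable = {0,1,2,3,5,6}
  0: safe
  1: safe
  2: safe
  3: safe
  5: safe
  6: safe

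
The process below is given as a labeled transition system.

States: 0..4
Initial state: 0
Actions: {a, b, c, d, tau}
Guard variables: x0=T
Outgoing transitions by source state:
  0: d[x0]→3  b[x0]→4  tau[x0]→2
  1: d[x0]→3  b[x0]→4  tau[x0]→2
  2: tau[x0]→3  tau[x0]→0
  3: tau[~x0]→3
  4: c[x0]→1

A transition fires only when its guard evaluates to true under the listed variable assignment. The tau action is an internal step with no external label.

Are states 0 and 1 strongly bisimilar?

Compute ~ classes (split until stable):
  π0 = {{0,1,2,3,4}}
  π1 = {{0,1},{2},{3},{4}}
Fixed point at round 2; 4 class(es).
0∈{0,1}, 1∈{0,1}

Answer: BISIMILAR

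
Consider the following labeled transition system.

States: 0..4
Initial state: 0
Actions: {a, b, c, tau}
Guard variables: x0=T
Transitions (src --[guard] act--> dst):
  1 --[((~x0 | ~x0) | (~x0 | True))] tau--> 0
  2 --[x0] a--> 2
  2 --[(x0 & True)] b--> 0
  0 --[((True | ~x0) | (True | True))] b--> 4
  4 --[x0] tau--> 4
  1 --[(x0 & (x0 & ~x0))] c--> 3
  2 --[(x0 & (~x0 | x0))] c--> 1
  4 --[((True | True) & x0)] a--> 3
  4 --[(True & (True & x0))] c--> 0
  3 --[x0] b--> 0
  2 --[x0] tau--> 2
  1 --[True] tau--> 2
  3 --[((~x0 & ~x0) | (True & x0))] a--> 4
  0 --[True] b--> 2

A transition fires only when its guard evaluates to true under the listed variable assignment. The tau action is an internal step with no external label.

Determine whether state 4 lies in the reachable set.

13 transition(s) survive guard evaluation.
L0 = {0}
L1 = {2,4}  total {0,2,4}
L2 = {1,3}  total {0,1,2,3,4}
Reach set: {0,1,2,3,4}
witness 4: b

Answer: REACHABLE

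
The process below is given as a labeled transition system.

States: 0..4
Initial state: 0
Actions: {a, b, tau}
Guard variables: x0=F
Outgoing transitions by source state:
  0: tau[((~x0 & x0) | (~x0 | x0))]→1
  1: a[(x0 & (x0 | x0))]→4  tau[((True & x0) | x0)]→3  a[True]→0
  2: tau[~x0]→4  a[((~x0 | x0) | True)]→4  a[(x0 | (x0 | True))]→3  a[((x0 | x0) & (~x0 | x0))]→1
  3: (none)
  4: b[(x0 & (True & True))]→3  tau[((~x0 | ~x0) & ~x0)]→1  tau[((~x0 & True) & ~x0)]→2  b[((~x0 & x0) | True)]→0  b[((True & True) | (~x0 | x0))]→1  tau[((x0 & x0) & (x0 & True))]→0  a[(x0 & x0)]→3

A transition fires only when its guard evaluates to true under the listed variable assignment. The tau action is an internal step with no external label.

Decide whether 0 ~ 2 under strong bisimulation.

Compute ~ classes (split until stable):
  round 0: {{0,1,2,3,4}}
  round 1: {{0},{1},{2},{3},{4}}
5 equivalence class(es) (converged in 2)
[0]={0}  [2]={2}

Answer: NOT BISIMILAR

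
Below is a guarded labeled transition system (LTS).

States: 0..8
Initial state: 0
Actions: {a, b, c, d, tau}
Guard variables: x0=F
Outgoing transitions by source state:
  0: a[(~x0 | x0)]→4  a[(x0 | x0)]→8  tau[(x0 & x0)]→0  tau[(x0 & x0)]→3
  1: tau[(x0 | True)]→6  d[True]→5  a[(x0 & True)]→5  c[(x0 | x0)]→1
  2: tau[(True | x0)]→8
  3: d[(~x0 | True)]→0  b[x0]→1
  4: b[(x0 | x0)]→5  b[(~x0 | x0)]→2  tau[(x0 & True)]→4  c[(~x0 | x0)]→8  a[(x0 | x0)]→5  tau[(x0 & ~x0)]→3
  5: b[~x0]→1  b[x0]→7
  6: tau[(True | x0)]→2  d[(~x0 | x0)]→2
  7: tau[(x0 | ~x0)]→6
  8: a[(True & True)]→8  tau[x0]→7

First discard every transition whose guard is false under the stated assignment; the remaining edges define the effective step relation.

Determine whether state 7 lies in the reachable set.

Guard filter leaves 12 enabled edge(s).
L0 = {0}
L1 = {4}  cumulative {0,4}
L2 = {2,8}  cumulative {0,2,4,8}
Reachable = {0,2,4,8}

Answer: UNREACHABLE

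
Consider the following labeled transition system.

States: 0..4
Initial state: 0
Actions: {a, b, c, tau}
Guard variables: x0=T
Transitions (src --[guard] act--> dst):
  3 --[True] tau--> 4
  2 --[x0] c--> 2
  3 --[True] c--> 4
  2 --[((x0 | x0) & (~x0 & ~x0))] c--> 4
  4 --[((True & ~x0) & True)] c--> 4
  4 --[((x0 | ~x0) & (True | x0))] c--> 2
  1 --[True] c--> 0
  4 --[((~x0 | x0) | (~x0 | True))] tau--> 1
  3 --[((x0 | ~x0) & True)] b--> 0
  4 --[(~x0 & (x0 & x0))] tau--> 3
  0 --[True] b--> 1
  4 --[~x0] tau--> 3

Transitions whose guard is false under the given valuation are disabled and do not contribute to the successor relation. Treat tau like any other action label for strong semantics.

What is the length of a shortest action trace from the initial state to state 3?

Breadth-first toward 3:
  L0 = {0}
  L1 = {1}
3 never appears.

Answer: UNREACHABLE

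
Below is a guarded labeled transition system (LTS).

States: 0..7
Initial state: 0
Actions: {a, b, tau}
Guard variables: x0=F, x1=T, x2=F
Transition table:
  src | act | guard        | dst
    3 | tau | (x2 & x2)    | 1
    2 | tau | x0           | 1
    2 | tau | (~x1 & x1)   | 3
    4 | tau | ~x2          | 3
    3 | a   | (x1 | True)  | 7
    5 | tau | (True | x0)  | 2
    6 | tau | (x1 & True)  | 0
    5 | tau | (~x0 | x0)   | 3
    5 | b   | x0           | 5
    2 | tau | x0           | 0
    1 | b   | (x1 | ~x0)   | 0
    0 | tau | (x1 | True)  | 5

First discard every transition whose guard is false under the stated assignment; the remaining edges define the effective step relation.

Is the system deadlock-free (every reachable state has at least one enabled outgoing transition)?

Answer: DEADLOCK at state 2

Trace:
Reach set: {0,2,3,5,7}
  0: tau→5  [deg 1]
  2: ∅  [STUCK]
  3: a→7  [deg 1]
  5: tau→2  tau→3  [deg 2]
  7: ∅  [STUCK]
witness 2: tau·tau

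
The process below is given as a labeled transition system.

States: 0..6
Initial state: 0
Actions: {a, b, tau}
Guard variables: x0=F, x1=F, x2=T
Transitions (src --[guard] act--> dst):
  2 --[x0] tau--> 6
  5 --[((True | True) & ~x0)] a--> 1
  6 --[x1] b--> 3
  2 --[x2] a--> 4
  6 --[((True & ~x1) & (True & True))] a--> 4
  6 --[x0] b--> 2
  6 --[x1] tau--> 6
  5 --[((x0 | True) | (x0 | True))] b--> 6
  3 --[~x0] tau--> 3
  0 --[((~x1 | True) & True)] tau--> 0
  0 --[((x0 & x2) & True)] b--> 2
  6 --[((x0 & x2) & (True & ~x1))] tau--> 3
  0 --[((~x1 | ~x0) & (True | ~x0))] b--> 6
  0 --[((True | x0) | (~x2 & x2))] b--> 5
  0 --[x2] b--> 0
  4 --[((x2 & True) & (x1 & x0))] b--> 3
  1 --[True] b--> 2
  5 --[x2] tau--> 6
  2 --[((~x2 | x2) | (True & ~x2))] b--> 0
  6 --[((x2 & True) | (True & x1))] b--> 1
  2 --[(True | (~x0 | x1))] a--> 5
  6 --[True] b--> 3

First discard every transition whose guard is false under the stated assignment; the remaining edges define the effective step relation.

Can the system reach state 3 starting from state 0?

Answer: REACHABLE

Working:
After dropping false guards: 15 live edges.
Layer 0: {0}
Layer 1: {5,6}  now seen {0,5,6}
Layer 2: {1,3,4}  now seen {0,1,3,4,5,6}
Layer 3: {2}  now seen {0,1,2,3,4,5,6}
R = {0,1,2,3,4,5,6}
witness 3: b·b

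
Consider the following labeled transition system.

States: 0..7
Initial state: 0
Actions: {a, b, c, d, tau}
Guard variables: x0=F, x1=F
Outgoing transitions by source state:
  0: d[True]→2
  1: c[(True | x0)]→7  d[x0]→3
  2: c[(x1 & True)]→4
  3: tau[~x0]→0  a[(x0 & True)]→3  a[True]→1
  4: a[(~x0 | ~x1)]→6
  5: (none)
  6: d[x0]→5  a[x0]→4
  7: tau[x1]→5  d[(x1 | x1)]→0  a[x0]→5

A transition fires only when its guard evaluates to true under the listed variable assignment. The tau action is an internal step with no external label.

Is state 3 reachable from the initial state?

Answer: UNREACHABLE

Trace:
Guard filter leaves 5 enabled edge(s).
Layer 0: {0}
Layer 1: {2}  now seen {0,2}
Reachable = {0,2}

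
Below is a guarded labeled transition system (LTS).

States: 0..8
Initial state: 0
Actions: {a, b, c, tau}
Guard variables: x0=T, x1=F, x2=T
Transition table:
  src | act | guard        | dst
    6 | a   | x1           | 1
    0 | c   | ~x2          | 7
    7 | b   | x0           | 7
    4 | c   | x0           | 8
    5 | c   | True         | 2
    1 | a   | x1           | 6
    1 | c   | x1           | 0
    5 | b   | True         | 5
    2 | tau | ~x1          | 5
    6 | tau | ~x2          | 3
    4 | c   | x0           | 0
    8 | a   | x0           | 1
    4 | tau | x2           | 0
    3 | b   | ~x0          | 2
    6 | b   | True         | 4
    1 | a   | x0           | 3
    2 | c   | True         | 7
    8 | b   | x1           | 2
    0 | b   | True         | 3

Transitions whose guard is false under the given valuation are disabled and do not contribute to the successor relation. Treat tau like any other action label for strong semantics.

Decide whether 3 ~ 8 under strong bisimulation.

Refine partition for ~:
  round 0: {{0,1,2,3,4,5,6,7,8}}
  round 1: {{0,6,7},{1,8},{2,4},{3},{5}}
  round 2: {{0},{1},{2},{3},{4},{5},{6},{7},{8}}
stable after 3 split(s): 9 block(s)
3∈{3}, 8∈{8}

Answer: NOT BISIMILAR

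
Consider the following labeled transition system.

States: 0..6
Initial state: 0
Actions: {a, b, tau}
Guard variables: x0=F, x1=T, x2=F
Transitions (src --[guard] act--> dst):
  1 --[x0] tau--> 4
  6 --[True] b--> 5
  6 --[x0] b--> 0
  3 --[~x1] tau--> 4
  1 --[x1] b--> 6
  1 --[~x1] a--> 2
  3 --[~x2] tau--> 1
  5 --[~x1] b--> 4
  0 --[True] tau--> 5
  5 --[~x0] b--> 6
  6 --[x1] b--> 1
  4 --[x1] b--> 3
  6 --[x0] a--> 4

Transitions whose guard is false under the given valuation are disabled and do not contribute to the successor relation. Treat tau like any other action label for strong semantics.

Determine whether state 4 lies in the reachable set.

Answer: UNREACHABLE

Trace:
After dropping false guards: 7 live edges.
L0 = {0}
L1 = {5}  now seen {0,5}
L2 = {6}  now seen {0,5,6}
L3 = {1}  now seen {0,1,5,6}
Reachable = {0,1,5,6}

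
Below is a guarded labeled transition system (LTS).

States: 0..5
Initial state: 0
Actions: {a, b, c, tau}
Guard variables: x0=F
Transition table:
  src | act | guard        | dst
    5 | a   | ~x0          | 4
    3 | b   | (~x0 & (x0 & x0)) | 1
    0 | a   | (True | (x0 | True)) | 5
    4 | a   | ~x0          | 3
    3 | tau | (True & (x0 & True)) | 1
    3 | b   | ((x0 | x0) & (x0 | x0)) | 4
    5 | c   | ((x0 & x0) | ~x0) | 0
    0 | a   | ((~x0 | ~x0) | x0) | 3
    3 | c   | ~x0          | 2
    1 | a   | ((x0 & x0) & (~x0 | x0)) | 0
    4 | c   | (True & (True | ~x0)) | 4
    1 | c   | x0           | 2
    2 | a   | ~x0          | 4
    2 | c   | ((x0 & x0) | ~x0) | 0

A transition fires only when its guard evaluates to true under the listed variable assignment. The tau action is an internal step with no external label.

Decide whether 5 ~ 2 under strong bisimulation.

Answer: BISIMILAR

Working:
Compute ~ classes (split until stable):
  π0 = {{0,1,2,3,4,5}}
  π1 = {{0},{1},{2,4,5},{3}}
  π2 = {{0},{1},{2,5},{3},{4}}
Fixed point at round 3; 5 class(es).
class of 5: {2,5}; class of 2: {2,5}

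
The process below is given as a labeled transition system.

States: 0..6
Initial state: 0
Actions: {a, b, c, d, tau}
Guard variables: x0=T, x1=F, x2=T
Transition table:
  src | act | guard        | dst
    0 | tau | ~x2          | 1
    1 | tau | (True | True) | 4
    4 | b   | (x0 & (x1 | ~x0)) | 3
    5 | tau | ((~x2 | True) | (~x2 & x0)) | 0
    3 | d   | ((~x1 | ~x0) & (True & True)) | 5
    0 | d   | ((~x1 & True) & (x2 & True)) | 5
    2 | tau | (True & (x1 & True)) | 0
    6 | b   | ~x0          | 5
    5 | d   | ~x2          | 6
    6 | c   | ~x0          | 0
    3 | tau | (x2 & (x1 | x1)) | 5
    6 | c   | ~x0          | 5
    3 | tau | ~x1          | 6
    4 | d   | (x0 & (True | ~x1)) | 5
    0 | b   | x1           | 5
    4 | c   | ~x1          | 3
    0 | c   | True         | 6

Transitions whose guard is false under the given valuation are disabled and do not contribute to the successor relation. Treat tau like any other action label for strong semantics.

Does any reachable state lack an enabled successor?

Answer: DEADLOCK at state 6

Analysis:
Reachable = {0,5,6}
  0: c→6  d→5  [deg 2]
  5: tau→0  [deg 1]
  6: ∅  [no exit]
Path to 6: c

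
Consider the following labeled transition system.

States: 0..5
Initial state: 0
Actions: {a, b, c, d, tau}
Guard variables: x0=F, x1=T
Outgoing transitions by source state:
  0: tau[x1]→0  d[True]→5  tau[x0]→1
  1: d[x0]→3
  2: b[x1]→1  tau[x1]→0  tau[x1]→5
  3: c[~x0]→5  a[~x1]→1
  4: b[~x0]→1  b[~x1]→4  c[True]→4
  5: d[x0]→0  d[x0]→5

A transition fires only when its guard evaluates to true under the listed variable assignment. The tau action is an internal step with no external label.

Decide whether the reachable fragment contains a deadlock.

Reach set: {0,5}
  0: d→5  tau→0  [deg 2]
  5: ∅  [no exit]
Path to 5: d

Answer: DEADLOCK at state 5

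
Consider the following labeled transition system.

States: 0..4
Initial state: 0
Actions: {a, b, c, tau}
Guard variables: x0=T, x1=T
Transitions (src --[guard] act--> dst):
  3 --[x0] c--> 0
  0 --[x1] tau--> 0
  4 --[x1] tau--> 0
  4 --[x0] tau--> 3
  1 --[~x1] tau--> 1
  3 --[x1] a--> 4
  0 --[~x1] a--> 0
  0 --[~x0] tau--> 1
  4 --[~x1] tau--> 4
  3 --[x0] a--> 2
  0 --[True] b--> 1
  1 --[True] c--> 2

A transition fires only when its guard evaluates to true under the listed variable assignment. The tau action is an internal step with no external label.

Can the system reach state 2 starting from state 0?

Answer: REACHABLE

Working:
8 transition(s) survive guard evaluation.
depth 0: {0}
depth 1: {1}  total {0,1}
depth 2: {2}  total {0,1,2}
Reach set: {0,1,2}
Path to 2: b·c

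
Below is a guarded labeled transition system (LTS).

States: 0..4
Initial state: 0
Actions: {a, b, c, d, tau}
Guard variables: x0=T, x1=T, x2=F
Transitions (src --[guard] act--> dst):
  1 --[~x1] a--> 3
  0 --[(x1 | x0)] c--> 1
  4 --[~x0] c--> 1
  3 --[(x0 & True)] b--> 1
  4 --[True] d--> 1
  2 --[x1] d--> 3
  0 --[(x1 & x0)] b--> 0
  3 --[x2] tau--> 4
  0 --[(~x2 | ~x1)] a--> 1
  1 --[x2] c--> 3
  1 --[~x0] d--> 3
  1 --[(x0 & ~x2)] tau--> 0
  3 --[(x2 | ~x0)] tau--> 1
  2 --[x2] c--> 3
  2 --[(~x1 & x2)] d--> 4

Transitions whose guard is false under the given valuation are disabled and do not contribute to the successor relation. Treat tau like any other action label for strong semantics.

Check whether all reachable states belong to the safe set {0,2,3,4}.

Answer: INVARIANT VIOLATED at state 1

Working:
Allowed set {0,2,3,4}
Reachable = {0,1}
  0: ok
  1: ✗ unsafe
reach 1 via c — violates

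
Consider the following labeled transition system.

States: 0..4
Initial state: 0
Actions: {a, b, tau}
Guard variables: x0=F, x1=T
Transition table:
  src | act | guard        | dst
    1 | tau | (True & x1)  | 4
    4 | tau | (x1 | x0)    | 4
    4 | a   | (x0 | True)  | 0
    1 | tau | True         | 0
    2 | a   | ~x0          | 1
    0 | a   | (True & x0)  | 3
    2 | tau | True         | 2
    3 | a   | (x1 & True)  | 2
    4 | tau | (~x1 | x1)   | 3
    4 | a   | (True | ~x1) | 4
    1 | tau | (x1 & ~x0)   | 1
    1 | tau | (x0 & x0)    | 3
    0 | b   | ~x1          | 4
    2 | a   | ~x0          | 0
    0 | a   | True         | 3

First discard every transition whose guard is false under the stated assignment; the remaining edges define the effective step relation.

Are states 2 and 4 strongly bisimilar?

Refine partition for ~:
  π0 = {{0,1,2,3,4}}
  π1 = {{0,3},{1},{2,4}}
  π2 = {{0},{1},{2},{3},{4}}
Fixed point at round 3; 5 class(es).
class of 2: {2}; class of 4: {4}

Answer: NOT BISIMILAR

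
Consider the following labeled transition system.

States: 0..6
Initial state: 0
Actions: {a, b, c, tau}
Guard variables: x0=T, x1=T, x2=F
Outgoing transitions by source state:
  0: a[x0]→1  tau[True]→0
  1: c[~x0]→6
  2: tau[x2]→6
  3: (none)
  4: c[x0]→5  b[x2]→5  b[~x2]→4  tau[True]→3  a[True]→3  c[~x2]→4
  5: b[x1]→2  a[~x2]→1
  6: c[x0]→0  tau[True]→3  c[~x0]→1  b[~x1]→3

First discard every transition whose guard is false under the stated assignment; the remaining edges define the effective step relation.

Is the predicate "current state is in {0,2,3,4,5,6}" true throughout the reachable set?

Inv-set: {0,2,3,4,5,6}
Reachable = {0,1}
  0: ok
  1: outside
witness against invariant: a → 1

Answer: INVARIANT VIOLATED at state 1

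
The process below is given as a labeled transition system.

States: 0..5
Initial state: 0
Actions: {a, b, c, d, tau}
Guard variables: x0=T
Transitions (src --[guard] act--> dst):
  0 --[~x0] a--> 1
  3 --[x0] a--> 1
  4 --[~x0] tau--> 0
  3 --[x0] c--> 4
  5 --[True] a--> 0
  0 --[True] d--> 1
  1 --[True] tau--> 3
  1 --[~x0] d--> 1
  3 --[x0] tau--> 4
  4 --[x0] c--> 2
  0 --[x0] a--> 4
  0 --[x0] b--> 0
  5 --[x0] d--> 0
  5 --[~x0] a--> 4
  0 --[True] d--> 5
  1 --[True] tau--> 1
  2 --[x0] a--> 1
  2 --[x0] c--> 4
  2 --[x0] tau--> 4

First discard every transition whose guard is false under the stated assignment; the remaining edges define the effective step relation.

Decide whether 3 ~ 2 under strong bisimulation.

Refine partition for ~:
  P[0] = {{0,1,2,3,4,5}}
  P[1] = {{0},{1},{2,3},{4},{5}}
Fixed point at round 2; 5 class(es).
3∈{2,3}, 2∈{2,3}

Answer: BISIMILAR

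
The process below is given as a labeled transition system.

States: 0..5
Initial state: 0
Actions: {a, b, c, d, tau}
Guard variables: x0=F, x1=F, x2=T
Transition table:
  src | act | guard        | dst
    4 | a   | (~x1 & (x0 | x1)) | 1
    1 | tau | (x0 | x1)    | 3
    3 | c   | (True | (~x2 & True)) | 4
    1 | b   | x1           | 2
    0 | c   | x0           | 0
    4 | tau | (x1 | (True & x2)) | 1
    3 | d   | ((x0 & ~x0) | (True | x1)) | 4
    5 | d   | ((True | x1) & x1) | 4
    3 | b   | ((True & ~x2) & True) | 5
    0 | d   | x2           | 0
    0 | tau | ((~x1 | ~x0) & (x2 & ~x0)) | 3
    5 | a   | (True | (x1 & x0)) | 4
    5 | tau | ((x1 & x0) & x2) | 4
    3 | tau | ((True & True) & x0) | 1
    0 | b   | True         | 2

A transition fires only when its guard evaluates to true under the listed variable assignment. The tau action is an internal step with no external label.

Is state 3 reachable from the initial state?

Answer: REACHABLE

Working:
Guard filter leaves 7 enabled edge(s).
Layer 0: {0}
Layer 1: {2,3}  cumulative {0,2,3}
Layer 2: {4}  cumulative {0,2,3,4}
Layer 3: {1}  cumulative {0,1,2,3,4}
R = {0,1,2,3,4}
witness 3: tau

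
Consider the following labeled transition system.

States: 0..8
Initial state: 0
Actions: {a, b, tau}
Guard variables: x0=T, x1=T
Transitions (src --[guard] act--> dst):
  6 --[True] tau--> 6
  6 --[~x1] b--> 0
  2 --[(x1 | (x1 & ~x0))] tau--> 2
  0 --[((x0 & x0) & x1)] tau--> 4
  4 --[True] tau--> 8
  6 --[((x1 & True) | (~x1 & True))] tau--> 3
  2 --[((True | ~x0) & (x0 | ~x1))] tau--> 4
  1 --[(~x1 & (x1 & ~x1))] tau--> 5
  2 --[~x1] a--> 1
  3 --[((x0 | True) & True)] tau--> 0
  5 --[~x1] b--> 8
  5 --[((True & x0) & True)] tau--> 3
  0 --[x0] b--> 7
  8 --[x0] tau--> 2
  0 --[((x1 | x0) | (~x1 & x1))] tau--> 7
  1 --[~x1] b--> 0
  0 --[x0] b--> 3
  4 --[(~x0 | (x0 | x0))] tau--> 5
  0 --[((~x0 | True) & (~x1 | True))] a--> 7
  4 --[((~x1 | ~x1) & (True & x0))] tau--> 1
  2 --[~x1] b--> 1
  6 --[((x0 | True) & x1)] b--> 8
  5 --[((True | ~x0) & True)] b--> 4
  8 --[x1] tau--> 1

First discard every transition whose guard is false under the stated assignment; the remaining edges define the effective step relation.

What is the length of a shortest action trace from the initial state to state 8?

Answer: 2

Working:
BFS to 8:
  depth 0: {0}
  depth 1: {3,4,7}
  depth 2: {5,8}
first hit 8 at d=2 via tau·tau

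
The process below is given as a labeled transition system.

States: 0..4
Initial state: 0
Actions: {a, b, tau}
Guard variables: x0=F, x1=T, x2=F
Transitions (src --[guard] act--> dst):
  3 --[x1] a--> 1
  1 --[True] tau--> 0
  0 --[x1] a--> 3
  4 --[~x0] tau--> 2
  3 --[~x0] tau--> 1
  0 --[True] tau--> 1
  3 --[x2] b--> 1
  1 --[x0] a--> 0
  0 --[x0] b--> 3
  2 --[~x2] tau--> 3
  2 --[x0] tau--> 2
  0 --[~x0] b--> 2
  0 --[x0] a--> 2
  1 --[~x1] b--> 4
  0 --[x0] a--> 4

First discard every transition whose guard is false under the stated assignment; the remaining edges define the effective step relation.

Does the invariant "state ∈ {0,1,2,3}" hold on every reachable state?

Allowed set {0,1,2,3}
Reachable = {0,1,2,3}
  0: ✓
  1: ✓
  2: ✓
  3: ✓

Answer: INVARIANT HOLDS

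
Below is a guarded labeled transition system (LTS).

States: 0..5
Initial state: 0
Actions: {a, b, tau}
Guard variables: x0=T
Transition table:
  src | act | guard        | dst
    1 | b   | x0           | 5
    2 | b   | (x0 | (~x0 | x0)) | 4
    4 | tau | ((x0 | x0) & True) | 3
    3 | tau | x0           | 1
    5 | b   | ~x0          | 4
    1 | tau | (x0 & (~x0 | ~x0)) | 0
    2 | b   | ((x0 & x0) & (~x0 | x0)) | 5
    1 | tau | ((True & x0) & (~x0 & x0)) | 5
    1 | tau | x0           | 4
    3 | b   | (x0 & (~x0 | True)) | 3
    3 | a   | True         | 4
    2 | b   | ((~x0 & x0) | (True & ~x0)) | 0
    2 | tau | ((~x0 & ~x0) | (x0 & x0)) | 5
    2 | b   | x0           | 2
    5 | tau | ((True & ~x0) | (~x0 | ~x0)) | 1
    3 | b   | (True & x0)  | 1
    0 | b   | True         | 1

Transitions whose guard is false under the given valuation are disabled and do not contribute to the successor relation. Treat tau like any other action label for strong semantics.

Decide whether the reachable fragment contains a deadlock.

Reach set: {0,1,3,4,5}
  0: b→1  [1 exit(s)]
  1: b→5  tau→4  [2 exit(s)]
  3: a→4  b→1  b→3  tau→1  [4 exit(s)]
  4: tau→3  [1 exit(s)]
  5: ∅  [STUCK]
witness 5: b·b

Answer: DEADLOCK at state 5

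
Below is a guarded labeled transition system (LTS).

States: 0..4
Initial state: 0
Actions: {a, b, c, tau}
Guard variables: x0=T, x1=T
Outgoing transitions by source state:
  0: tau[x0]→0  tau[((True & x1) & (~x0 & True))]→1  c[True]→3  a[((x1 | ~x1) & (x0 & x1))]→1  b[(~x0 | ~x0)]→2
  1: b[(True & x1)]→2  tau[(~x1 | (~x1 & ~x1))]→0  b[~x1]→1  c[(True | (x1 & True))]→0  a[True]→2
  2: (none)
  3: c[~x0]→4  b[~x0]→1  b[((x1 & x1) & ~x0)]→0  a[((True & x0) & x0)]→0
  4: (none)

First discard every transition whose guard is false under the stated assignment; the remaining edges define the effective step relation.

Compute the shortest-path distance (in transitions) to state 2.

Layered search for 2:
  L0 = {0}
  L1 = {1,3}
  L2 = {2}
depth(2)=2, e.g. a·a

Answer: 2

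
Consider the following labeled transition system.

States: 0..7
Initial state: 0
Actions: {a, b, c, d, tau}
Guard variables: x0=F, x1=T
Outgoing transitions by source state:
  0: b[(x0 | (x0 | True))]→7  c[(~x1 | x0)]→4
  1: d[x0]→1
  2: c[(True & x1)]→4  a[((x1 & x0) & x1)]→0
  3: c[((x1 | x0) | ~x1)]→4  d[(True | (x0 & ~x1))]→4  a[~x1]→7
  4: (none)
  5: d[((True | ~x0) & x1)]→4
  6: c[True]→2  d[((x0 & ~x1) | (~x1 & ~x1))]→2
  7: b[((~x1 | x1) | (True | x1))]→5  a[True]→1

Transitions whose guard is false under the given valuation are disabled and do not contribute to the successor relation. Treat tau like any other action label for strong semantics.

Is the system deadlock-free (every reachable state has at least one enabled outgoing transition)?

Answer: DEADLOCK at state 1

Analysis:
Reachable = {0,1,4,5,7}
  0: b→7  [deg 1]
  1: ∅  [deadlock]
  4: ∅  [deadlock]
  5: d→4  [deg 1]
  7: a→1  b→5  [deg 2]
trace reaching 1: b·a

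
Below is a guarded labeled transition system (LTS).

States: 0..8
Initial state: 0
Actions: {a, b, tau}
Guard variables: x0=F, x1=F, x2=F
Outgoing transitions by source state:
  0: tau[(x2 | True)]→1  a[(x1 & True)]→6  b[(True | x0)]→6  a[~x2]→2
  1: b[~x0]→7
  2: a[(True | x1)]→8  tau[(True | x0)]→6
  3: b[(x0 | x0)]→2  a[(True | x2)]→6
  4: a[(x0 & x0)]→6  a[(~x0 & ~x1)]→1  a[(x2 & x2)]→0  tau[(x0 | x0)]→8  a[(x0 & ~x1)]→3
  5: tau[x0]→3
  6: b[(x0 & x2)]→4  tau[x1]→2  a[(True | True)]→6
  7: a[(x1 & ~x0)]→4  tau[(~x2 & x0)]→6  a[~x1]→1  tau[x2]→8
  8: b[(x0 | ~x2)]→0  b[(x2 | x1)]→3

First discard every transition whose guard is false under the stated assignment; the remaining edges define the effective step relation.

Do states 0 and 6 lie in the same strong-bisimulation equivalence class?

Answer: NOT BISIMILAR

Analysis:
Refine partition for ~:
  π0 = {{0,1,2,3,4,5,6,7,8}}
  π1 = {{0},{1,8},{2},{3,4,6,7},{5}}
  π2 = {{0},{1},{2},{3,6},{4,7},{5},{8}}
7 equivalence class(es) (converged in 3)
0∈{0}, 6∈{3,6}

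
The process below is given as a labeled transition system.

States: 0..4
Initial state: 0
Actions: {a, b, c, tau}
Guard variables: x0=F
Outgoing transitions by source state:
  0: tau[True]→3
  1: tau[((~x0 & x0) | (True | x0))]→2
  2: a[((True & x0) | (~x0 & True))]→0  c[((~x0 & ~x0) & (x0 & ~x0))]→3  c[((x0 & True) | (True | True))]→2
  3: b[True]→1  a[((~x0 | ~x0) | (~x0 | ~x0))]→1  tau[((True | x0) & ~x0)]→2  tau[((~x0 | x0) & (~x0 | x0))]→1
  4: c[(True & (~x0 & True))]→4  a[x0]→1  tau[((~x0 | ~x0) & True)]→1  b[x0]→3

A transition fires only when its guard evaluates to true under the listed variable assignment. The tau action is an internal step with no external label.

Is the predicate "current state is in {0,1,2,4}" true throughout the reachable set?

Allowed set {0,1,2,4}
Reach set: {0,1,2,3}
  0: safe
  1: safe
  2: safe
  3: ✗ unsafe
counterexample path to 3: tau

Answer: INVARIANT VIOLATED at state 3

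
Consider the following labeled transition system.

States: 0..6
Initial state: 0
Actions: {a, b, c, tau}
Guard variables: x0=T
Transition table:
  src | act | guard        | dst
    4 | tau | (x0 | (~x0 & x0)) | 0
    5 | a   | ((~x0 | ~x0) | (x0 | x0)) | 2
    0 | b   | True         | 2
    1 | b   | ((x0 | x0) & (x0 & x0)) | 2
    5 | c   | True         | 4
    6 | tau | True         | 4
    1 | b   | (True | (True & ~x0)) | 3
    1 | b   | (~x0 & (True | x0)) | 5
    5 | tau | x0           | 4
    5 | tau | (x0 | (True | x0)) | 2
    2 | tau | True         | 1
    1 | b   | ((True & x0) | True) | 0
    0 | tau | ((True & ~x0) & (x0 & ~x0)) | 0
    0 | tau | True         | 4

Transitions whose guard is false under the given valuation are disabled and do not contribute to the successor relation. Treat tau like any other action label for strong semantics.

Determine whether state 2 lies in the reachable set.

12 transition(s) survive guard evaluation.
L0 = {0}
L1 = {2,4}  total {0,2,4}
L2 = {1}  total {0,1,2,4}
L3 = {3}  total {0,1,2,3,4}
Reach set: {0,1,2,3,4}
witness 2: b

Answer: REACHABLE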